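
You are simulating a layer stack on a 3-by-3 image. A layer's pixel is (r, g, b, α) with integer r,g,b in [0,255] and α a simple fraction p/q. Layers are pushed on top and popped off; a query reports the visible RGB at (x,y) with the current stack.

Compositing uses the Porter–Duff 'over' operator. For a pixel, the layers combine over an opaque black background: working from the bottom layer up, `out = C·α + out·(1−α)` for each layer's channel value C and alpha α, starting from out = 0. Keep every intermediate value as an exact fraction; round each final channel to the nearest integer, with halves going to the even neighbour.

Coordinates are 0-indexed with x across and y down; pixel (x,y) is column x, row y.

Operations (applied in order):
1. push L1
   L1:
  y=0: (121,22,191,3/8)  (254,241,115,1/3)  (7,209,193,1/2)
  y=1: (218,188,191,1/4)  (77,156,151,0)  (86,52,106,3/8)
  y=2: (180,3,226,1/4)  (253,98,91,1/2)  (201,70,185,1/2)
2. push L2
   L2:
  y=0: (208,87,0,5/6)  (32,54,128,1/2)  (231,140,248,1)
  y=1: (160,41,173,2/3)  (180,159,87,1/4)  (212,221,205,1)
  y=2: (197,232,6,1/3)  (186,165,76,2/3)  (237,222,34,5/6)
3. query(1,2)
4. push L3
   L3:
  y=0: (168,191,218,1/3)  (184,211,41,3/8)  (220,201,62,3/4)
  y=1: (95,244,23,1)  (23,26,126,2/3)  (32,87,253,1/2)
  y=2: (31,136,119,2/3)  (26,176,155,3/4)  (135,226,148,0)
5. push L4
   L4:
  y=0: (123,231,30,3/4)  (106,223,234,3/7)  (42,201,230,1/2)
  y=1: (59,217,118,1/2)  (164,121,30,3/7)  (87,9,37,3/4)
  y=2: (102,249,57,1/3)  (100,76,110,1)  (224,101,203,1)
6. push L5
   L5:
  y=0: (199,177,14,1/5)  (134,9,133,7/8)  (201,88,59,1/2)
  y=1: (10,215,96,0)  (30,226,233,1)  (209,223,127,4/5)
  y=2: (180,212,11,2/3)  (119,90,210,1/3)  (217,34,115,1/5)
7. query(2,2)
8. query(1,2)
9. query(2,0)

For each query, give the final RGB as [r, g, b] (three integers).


at x=1,y=2 over L1,L2:
L1 α=1/2: [253/2, 49, 91/2]
L2 α=2/3: [997/6, 379/3, 395/6]
= [166, 126, 66]

query (2,2) [L1,L2,L3,L4,L5] — begin 0,0,0
+L1 (α=1/2) → [201/2, 35, 185/2]
+L2 (α=5/6) → [857/4, 1145/6, 175/4]
+L3 (α=0) → [857/4, 1145/6, 175/4]
+L4 (α=1) → [224, 101, 203]
+L5 (α=1/5) → [1113/5, 438/5, 927/5]
rounded: [223, 88, 185]

query (1,2) [L1,L2,L3,L4,L5] — begin 0,0,0
L1 α=1/2: [253/2, 49, 91/2]
L2 α=2/3: [997/6, 379/3, 395/6]
L3 α=3/4: [1465/24, 1963/12, 3185/24]
L4 α=1: [100, 76, 110]
L5 α=1/3: [319/3, 242/3, 430/3]
→ [106, 81, 143]

at x=2,y=0 over L1,L2,L3,L4,L5:
after L1 α=1/2: [7/2, 209/2, 193/2]
after L2 α=1: [231, 140, 248]
after L3 α=3/4: [891/4, 743/4, 217/2]
after L4 α=1/2: [1059/8, 1547/8, 677/4]
after L5 α=1/2: [2667/16, 2251/16, 913/8]
= [167, 141, 114]


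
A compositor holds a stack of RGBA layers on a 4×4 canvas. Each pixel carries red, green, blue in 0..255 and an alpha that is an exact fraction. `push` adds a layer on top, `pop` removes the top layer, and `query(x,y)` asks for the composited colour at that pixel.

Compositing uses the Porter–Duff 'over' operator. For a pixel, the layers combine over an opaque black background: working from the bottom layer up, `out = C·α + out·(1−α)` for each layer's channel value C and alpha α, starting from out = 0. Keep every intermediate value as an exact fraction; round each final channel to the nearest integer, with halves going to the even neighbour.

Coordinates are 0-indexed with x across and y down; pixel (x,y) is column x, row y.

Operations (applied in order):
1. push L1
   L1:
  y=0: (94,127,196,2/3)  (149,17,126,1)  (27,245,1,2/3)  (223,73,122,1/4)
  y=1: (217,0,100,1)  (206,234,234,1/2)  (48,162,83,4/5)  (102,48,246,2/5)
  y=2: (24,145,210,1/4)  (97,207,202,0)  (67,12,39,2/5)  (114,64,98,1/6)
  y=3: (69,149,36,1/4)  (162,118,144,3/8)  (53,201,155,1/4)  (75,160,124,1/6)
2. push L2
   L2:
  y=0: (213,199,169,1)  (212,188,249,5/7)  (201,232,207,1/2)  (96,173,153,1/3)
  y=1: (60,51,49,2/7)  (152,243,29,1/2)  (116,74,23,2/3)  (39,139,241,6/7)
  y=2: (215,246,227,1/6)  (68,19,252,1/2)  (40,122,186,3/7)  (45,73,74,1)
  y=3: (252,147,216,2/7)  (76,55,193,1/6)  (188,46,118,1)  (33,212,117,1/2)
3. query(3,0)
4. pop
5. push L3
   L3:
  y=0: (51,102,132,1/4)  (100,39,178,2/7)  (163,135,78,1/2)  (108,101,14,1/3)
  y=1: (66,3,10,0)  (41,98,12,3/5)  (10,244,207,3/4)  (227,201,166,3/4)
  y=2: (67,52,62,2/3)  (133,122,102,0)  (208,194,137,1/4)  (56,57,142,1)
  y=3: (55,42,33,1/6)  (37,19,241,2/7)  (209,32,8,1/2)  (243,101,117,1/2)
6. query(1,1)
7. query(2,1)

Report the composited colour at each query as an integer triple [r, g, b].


query (3,0) [L1,L2] — begin 0,0,0
after L1 α=1/4: [223/4, 73/4, 61/2]
after L2 α=1/3: [415/6, 419/6, 214/3]
= [69, 70, 71]

(1,1) stack=L1,L3; from [0,0,0]:
L1 α=1/2: [103, 117, 117]
L3 α=3/5: [329/5, 528/5, 54]
= [66, 106, 54]

query (2,1) [L1,L3] — begin 0,0,0
L1 α=4/5: [192/5, 648/5, 332/5]
L3 α=3/4: [171/10, 1077/5, 3437/20]
= [17, 215, 172]


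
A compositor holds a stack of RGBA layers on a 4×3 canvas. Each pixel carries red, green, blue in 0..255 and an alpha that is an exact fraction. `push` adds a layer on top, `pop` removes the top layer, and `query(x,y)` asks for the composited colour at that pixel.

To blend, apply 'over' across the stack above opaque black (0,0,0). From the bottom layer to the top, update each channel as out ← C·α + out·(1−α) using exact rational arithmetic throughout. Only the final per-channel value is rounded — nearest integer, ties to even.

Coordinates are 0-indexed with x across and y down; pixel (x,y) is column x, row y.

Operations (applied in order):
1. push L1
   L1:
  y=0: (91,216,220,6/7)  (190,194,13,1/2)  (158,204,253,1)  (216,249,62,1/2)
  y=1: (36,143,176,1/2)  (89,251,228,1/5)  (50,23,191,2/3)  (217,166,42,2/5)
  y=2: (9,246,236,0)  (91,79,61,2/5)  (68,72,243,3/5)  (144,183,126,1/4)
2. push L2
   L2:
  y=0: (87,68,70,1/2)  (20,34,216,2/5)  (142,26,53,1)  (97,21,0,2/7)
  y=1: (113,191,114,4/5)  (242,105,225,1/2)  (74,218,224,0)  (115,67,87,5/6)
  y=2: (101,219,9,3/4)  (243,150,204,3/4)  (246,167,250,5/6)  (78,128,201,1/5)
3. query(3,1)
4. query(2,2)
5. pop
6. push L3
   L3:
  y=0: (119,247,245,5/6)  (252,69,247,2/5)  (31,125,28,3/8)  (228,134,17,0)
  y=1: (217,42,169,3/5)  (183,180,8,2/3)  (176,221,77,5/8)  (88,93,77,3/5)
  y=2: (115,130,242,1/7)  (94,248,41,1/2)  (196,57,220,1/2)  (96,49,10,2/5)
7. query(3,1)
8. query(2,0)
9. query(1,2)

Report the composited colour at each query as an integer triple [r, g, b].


(3,1) stack=L1,L2; from [0,0,0]:
after L1 α=2/5: [434/5, 332/5, 84/5]
after L2 α=5/6: [1103/10, 669/10, 753/10]
rounded: [110, 67, 75]

query (2,2) [L1,L2] — begin 0,0,0
L1 α=3/5: [204/5, 216/5, 729/5]
L2 α=5/6: [1059/5, 4391/30, 6979/30]
= [212, 146, 233]

(3,1) stack=L1,L3; from [0,0,0]:
after L1 α=2/5: [434/5, 332/5, 84/5]
after L3 α=3/5: [2188/25, 2059/25, 1323/25]
= [88, 82, 53]

(2,0) stack=L1,L3; from [0,0,0]:
+L1 (α=1) → [158, 204, 253]
+L3 (α=3/8) → [883/8, 1395/8, 1349/8]
= [110, 174, 169]

query (1,2) [L1,L3] — begin 0,0,0
L1 α=2/5: [182/5, 158/5, 122/5]
L3 α=1/2: [326/5, 699/5, 327/10]
rounded: [65, 140, 33]


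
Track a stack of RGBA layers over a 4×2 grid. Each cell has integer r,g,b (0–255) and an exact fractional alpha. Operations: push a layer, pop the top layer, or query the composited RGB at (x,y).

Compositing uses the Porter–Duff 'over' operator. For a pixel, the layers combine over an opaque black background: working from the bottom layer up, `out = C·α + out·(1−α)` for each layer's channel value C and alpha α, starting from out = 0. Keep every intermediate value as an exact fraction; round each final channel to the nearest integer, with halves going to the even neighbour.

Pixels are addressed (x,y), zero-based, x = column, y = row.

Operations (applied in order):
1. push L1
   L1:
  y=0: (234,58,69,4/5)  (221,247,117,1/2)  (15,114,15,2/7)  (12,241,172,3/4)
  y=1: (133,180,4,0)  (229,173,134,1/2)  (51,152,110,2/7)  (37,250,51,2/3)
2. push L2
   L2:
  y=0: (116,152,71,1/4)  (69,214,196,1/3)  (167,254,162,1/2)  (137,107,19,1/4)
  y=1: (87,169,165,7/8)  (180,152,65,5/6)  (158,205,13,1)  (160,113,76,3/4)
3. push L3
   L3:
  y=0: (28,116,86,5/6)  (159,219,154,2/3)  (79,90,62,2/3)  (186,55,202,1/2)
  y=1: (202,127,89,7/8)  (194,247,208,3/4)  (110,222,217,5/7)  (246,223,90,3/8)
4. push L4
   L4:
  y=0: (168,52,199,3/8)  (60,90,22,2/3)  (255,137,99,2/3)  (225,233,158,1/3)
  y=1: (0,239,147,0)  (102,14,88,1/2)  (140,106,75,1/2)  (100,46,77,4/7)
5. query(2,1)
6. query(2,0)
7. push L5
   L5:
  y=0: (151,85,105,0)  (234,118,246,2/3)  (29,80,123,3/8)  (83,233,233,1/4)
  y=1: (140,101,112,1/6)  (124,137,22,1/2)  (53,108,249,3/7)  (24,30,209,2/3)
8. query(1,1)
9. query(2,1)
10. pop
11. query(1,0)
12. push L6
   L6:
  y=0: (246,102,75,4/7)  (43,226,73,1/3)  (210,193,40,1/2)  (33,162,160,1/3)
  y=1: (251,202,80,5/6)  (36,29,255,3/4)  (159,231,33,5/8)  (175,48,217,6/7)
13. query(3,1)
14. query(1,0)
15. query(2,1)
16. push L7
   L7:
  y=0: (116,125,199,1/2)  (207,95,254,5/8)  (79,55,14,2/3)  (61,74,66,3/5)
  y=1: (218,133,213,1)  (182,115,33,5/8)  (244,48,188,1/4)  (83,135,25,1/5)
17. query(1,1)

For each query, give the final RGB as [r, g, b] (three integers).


query (2,1) [L1,L2,L3,L4] — begin 0,0,0
+L1 (α=2/7) → [102/7, 304/7, 220/7]
+L2 (α=1) → [158, 205, 13]
+L3 (α=5/7) → [866/7, 1520/7, 1111/7]
+L4 (α=1/2) → [923/7, 1131/7, 818/7]
→ [132, 162, 117]

query (2,0) [L1,L2,L3,L4] — begin 0,0,0
after L1 α=2/7: [30/7, 228/7, 30/7]
after L2 α=1/2: [1199/14, 1003/7, 582/7]
after L3 α=2/3: [1137/14, 2263/21, 1450/21]
after L4 α=2/3: [2759/14, 8017/63, 5608/63]
= [197, 127, 89]

(1,1) stack=L1,L2,L3,L4,L5; from [0,0,0]:
L1 α=1/2: [229/2, 173/2, 67]
L2 α=5/6: [2029/12, 1693/12, 196/3]
L3 α=3/4: [9013/48, 10585/48, 517/3]
L4 α=1/2: [13909/96, 11257/96, 781/6]
L5 α=1/2: [25813/192, 24409/192, 913/12]
rounded: [134, 127, 76]

query (2,1) [L1,L2,L3,L4,L5] — begin 0,0,0
+L1 (α=2/7) → [102/7, 304/7, 220/7]
+L2 (α=1) → [158, 205, 13]
+L3 (α=5/7) → [866/7, 1520/7, 1111/7]
+L4 (α=1/2) → [923/7, 1131/7, 818/7]
+L5 (α=3/7) → [4805/49, 6792/49, 8501/49]
= [98, 139, 173]

query (1,0) [L1,L2,L3,L4] — begin 0,0,0
+L1 (α=1/2) → [221/2, 247/2, 117/2]
+L2 (α=1/3) → [290/3, 461/3, 313/3]
+L3 (α=2/3) → [1244/9, 1775/9, 1237/9]
+L4 (α=2/3) → [2324/27, 3395/27, 1633/27]
→ [86, 126, 60]

query (3,1) [L1,L2,L3,L4,L6] — begin 0,0,0
after L1 α=2/3: [74/3, 500/3, 34]
after L2 α=3/4: [757/6, 1517/12, 131/2]
after L3 α=3/8: [8213/48, 15613/96, 1195/16]
after L4 α=4/7: [14613/112, 21501/224, 8513/112]
after L6 α=6/7: [132213/784, 86013/1568, 154337/784]
= [169, 55, 197]

at x=1,y=0 over L1,L2,L3,L4,L6:
+L1 (α=1/2) → [221/2, 247/2, 117/2]
+L2 (α=1/3) → [290/3, 461/3, 313/3]
+L3 (α=2/3) → [1244/9, 1775/9, 1237/9]
+L4 (α=2/3) → [2324/27, 3395/27, 1633/27]
+L6 (α=1/3) → [5809/81, 12892/81, 5237/81]
→ [72, 159, 65]

(2,1) stack=L1,L2,L3,L4,L6; from [0,0,0]:
L1 α=2/7: [102/7, 304/7, 220/7]
L2 α=1: [158, 205, 13]
L3 α=5/7: [866/7, 1520/7, 1111/7]
L4 α=1/2: [923/7, 1131/7, 818/7]
L6 α=5/8: [4167/28, 5739/28, 3609/56]
rounded: [149, 205, 64]

query (1,1) [L1,L2,L3,L4,L6,L7] — begin 0,0,0
+L1 (α=1/2) → [229/2, 173/2, 67]
+L2 (α=5/6) → [2029/12, 1693/12, 196/3]
+L3 (α=3/4) → [9013/48, 10585/48, 517/3]
+L4 (α=1/2) → [13909/96, 11257/96, 781/6]
+L6 (α=3/4) → [24277/384, 19609/384, 5371/24]
+L7 (α=5/8) → [140757/1024, 93209/1024, 6691/64]
→ [137, 91, 105]


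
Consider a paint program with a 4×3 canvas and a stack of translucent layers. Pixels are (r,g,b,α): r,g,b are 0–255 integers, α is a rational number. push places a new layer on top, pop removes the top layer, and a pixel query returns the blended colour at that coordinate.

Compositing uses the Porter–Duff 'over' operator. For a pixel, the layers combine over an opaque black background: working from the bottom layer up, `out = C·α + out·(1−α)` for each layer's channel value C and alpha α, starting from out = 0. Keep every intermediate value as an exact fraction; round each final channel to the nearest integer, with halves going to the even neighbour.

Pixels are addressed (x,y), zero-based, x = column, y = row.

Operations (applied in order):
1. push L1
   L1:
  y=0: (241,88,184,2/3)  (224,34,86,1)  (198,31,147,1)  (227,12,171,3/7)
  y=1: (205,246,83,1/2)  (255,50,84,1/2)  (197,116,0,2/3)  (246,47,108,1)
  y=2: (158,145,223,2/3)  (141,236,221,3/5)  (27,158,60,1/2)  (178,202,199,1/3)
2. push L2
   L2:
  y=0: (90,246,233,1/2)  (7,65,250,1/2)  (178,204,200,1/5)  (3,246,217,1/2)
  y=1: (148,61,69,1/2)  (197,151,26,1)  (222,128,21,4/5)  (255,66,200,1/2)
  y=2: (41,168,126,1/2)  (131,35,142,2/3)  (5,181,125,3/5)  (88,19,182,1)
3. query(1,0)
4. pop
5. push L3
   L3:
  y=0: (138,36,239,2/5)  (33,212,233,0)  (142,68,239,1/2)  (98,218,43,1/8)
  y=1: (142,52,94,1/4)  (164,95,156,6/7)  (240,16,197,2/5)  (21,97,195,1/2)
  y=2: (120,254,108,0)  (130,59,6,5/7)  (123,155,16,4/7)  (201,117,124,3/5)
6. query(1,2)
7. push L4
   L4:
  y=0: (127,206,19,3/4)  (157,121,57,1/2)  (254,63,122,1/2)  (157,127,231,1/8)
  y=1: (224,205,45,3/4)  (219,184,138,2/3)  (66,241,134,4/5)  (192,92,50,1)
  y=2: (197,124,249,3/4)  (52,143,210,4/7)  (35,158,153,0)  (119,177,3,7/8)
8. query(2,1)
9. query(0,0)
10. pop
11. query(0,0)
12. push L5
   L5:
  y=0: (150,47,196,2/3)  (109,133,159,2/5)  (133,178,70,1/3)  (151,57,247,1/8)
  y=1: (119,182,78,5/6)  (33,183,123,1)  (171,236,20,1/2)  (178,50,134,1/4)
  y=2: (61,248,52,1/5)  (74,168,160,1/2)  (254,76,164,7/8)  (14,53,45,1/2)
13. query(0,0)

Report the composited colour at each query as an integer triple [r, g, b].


(1,0) stack=L1,L2; from [0,0,0]:
after L1 α=1: [224, 34, 86]
after L2 α=1/2: [231/2, 99/2, 168]
rounded: [116, 50, 168]

(1,2) stack=L1,L3; from [0,0,0]:
+L1 (α=3/5) → [423/5, 708/5, 663/5]
+L3 (α=5/7) → [4096/35, 413/5, 1476/35]
= [117, 83, 42]

query (2,1) [L1,L3,L4] — begin 0,0,0
+L1 (α=2/3) → [394/3, 232/3, 0]
+L3 (α=2/5) → [874/5, 264/5, 394/5]
+L4 (α=4/5) → [2194/25, 5084/25, 3074/25]
rounded: [88, 203, 123]

at x=0,y=0 over L1,L3,L4:
L1 α=2/3: [482/3, 176/3, 368/3]
L3 α=2/5: [758/5, 248/5, 846/5]
L4 α=3/4: [2663/20, 1669/10, 1131/20]
rounded: [133, 167, 57]

(0,0) stack=L1,L3; from [0,0,0]:
L1 α=2/3: [482/3, 176/3, 368/3]
L3 α=2/5: [758/5, 248/5, 846/5]
rounded: [152, 50, 169]

at x=0,y=0 over L1,L3,L5:
+L1 (α=2/3) → [482/3, 176/3, 368/3]
+L3 (α=2/5) → [758/5, 248/5, 846/5]
+L5 (α=2/3) → [2258/15, 718/15, 2806/15]
rounded: [151, 48, 187]


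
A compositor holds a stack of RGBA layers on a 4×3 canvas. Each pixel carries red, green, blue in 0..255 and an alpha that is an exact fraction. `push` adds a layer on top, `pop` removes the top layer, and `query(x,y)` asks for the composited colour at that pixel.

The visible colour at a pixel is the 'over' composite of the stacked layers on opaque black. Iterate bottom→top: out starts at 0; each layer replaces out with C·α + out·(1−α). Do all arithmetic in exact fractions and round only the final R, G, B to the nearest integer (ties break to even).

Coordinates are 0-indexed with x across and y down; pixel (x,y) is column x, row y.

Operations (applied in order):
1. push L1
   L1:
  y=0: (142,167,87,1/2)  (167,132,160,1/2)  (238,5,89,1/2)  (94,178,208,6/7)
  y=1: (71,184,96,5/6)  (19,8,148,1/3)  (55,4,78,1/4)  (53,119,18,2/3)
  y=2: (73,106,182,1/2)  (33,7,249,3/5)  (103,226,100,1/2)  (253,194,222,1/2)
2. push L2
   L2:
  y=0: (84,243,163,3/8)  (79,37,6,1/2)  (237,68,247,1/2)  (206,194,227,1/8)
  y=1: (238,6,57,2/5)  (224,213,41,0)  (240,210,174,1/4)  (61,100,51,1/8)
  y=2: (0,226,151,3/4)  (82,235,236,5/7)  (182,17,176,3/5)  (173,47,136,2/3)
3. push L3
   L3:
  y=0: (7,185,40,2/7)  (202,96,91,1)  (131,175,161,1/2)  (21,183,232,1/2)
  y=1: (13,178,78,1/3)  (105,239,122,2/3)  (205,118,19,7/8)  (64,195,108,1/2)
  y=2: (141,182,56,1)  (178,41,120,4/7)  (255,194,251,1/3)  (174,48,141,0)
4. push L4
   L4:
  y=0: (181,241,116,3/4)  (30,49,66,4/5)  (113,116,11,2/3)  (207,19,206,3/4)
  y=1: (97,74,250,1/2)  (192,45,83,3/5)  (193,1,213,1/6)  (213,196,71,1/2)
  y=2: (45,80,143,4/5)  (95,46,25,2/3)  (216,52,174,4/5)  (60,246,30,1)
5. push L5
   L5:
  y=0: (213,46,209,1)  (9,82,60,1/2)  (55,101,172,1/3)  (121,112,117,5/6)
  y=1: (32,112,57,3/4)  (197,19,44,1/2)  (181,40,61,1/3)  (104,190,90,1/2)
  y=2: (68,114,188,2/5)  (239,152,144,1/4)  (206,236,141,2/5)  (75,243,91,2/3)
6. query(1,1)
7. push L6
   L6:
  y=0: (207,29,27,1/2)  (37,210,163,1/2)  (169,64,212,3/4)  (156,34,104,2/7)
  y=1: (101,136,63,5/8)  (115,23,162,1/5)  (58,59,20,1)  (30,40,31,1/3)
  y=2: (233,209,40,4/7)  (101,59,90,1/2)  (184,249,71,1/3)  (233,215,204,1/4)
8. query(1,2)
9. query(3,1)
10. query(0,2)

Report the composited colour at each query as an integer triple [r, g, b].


(1,1) stack=L1,L2,L3,L4,L5; from [0,0,0]:
L1 α=1/3: [19/3, 8/3, 148/3]
L2 α=0: [19/3, 8/3, 148/3]
L3 α=2/3: [649/9, 1442/9, 880/9]
L4 α=3/5: [6482/45, 4099/45, 4001/45]
L5 α=1/2: [15347/90, 2477/45, 5981/90]
→ [171, 55, 66]

query (1,2) [L1,L2,L3,L4,L5,L6] — begin 0,0,0
after L1 α=3/5: [99/5, 21/5, 747/5]
after L2 α=5/7: [2248/35, 5917/35, 7394/35]
after L3 α=4/7: [31664/245, 23491/245, 38982/245]
after L4 α=2/3: [78214/735, 46031/735, 51232/735]
after L5 α=1/4: [136769/980, 83271/980, 21628/245]
after L6 α=1/2: [235749/1960, 141091/1960, 21839/245]
rounded: [120, 72, 89]

(3,1) stack=L1,L2,L3,L4,L5,L6; from [0,0,0]:
L1 α=2/3: [106/3, 238/3, 12]
L2 α=1/8: [925/24, 983/12, 135/8]
L3 α=1/2: [2461/48, 3323/24, 999/16]
L4 α=1/2: [12685/96, 8027/48, 2135/32]
L5 α=1/2: [22669/192, 17147/96, 5015/64]
L6 α=1/3: [25549/288, 19067/144, 6007/96]
rounded: [89, 132, 63]

at x=0,y=2 over L1,L2,L3,L4,L5,L6:
+L1 (α=1/2) → [73/2, 53, 91]
+L2 (α=3/4) → [73/8, 731/4, 136]
+L3 (α=1) → [141, 182, 56]
+L4 (α=4/5) → [321/5, 502/5, 628/5]
+L5 (α=2/5) → [1643/25, 2646/25, 3764/25]
+L6 (α=4/7) → [28229/175, 28838/175, 15292/175]
rounded: [161, 165, 87]


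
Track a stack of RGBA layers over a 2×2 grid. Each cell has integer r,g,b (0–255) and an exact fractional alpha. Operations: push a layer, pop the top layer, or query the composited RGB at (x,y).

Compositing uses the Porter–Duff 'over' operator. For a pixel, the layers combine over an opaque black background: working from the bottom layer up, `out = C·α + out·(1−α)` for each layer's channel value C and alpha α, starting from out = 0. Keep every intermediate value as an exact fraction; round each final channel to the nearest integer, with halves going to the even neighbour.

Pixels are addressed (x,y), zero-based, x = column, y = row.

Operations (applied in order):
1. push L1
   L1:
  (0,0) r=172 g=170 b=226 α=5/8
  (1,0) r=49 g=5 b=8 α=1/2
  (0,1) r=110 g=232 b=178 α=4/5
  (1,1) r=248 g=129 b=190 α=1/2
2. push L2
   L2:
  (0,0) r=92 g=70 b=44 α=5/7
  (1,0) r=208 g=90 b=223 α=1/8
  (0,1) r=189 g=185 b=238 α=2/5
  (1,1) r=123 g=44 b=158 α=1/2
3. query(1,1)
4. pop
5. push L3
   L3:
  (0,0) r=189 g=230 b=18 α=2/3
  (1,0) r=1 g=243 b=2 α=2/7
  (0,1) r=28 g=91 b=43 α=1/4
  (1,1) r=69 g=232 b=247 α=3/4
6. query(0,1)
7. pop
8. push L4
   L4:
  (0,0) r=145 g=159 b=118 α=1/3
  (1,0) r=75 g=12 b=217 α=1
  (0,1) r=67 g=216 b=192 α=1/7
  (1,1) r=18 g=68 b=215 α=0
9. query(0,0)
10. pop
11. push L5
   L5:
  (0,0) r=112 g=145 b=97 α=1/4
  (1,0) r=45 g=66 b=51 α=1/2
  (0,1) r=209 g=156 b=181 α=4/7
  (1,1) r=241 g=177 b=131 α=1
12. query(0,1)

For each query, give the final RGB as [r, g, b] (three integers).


query (1,1) [L1,L2] — begin 0,0,0
+L1 (α=1/2) → [124, 129/2, 95]
+L2 (α=1/2) → [247/2, 217/4, 253/2]
→ [124, 54, 126]

at x=0,y=1 over L1,L3:
after L1 α=4/5: [88, 928/5, 712/5]
after L3 α=1/4: [73, 3239/20, 2351/20]
= [73, 162, 118]

at x=0,y=0 over L1,L4:
after L1 α=5/8: [215/2, 425/4, 565/4]
after L4 α=1/3: [120, 743/6, 267/2]
→ [120, 124, 134]

(0,1) stack=L1,L5; from [0,0,0]:
+L1 (α=4/5) → [88, 928/5, 712/5]
+L5 (α=4/7) → [1100/7, 5904/35, 5756/35]
= [157, 169, 164]


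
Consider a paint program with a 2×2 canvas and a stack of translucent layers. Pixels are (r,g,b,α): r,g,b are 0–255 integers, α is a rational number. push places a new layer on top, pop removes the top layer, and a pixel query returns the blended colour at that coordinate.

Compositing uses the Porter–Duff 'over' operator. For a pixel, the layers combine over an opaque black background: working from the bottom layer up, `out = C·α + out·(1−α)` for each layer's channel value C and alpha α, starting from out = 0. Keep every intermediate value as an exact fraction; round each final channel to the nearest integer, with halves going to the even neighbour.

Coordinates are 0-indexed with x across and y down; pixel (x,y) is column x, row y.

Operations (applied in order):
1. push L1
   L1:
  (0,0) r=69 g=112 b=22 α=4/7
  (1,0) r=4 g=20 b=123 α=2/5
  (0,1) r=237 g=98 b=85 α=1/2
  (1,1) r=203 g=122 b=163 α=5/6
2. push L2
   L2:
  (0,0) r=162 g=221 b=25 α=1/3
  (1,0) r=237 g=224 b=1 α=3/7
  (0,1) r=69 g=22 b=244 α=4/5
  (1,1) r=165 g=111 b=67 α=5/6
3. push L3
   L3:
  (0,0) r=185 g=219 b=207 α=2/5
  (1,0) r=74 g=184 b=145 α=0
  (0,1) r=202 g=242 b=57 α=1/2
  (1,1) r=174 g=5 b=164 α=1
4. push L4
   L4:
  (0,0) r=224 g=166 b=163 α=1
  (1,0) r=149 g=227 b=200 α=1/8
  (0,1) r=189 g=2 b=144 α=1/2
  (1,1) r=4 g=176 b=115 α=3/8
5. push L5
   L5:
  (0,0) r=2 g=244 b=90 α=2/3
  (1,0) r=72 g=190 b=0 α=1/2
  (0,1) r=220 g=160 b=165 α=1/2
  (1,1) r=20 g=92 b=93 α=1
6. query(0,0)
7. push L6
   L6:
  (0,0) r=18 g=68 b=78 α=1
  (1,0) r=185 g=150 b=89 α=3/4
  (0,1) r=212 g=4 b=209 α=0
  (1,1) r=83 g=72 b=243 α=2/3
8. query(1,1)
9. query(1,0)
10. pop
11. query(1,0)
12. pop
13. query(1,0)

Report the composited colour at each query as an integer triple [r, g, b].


query (0,0) [L1,L2,L3,L4,L5] — begin 0,0,0
+L1 (α=4/7) → [276/7, 64, 88/7]
+L2 (α=1/3) → [562/7, 349/3, 117/7]
+L3 (α=2/5) → [4276/35, 787/5, 3249/35]
+L4 (α=1) → [224, 166, 163]
+L5 (α=2/3) → [76, 218, 343/3]
rounded: [76, 218, 114]

at x=1,y=1 over L1,L2,L3,L4,L5,L6:
L1 α=5/6: [1015/6, 305/3, 815/6]
L2 α=5/6: [5965/36, 985/9, 2825/36]
L3 α=1: [174, 5, 164]
L4 α=3/8: [441/4, 553/8, 1165/8]
L5 α=1: [20, 92, 93]
L6 α=2/3: [62, 236/3, 193]
rounded: [62, 79, 193]

(1,0) stack=L1,L2,L3,L4,L5,L6; from [0,0,0]:
+L1 (α=2/5) → [8/5, 8, 246/5]
+L2 (α=3/7) → [3587/35, 704/7, 999/35]
+L3 (α=0) → [3587/35, 704/7, 999/35]
+L4 (α=1/8) → [1083/10, 931/8, 1999/40]
+L5 (α=1/2) → [1803/20, 2451/16, 1999/80]
+L6 (α=3/4) → [12903/80, 9651/64, 23359/320]
= [161, 151, 73]

query (1,0) [L1,L2,L3,L4,L5] — begin 0,0,0
L1 α=2/5: [8/5, 8, 246/5]
L2 α=3/7: [3587/35, 704/7, 999/35]
L3 α=0: [3587/35, 704/7, 999/35]
L4 α=1/8: [1083/10, 931/8, 1999/40]
L5 α=1/2: [1803/20, 2451/16, 1999/80]
= [90, 153, 25]

(1,0) stack=L1,L2,L3,L4; from [0,0,0]:
+L1 (α=2/5) → [8/5, 8, 246/5]
+L2 (α=3/7) → [3587/35, 704/7, 999/35]
+L3 (α=0) → [3587/35, 704/7, 999/35]
+L4 (α=1/8) → [1083/10, 931/8, 1999/40]
rounded: [108, 116, 50]


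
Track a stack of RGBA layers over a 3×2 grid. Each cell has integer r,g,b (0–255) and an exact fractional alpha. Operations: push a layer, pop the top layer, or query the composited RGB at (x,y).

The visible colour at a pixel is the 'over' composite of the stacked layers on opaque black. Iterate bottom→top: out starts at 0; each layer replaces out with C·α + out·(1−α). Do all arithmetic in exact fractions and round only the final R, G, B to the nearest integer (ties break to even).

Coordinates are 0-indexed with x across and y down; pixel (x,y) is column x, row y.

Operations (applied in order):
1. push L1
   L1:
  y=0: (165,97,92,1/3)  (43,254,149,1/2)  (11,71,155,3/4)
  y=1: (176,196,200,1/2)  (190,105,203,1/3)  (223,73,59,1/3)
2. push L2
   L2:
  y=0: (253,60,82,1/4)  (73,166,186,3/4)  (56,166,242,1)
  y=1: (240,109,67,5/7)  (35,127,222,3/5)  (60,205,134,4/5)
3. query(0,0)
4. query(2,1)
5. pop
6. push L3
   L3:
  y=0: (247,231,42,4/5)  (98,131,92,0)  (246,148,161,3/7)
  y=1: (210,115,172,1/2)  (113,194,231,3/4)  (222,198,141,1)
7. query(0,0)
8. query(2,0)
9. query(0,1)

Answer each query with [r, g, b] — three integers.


(0,0) stack=L1,L2; from [0,0,0]:
after L1 α=1/3: [55, 97/3, 92/3]
after L2 α=1/4: [209/2, 157/4, 87/2]
rounded: [104, 39, 44]

at x=2,y=1 over L1,L2:
+L1 (α=1/3) → [223/3, 73/3, 59/3]
+L2 (α=4/5) → [943/15, 2533/15, 1667/15]
= [63, 169, 111]

(0,0) stack=L1,L3; from [0,0,0]:
+L1 (α=1/3) → [55, 97/3, 92/3]
+L3 (α=4/5) → [1043/5, 2869/15, 596/15]
→ [209, 191, 40]

(2,0) stack=L1,L3; from [0,0,0]:
+L1 (α=3/4) → [33/4, 213/4, 465/4]
+L3 (α=3/7) → [771/7, 657/7, 948/7]
= [110, 94, 135]

at x=0,y=1 over L1,L3:
+L1 (α=1/2) → [88, 98, 100]
+L3 (α=1/2) → [149, 213/2, 136]
rounded: [149, 106, 136]


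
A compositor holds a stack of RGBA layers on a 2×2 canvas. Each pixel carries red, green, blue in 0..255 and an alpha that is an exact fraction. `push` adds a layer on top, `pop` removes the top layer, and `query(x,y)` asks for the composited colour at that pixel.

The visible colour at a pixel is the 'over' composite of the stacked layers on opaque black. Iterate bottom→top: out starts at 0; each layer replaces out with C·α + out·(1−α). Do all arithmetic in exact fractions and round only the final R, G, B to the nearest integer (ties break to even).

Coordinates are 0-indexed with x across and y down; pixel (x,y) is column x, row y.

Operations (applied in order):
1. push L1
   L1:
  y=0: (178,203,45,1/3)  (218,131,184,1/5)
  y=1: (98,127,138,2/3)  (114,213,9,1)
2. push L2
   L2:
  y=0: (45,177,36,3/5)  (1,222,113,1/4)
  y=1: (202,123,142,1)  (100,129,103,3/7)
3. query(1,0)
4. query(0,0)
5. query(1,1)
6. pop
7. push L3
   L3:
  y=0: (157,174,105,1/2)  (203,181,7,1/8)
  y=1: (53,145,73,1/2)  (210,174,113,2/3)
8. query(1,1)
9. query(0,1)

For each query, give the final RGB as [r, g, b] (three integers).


query (1,0) [L1,L2] — begin 0,0,0
+L1 (α=1/5) → [218/5, 131/5, 184/5]
+L2 (α=1/4) → [659/20, 1503/20, 1117/20]
→ [33, 75, 56]

at x=0,y=0 over L1,L2:
after L1 α=1/3: [178/3, 203/3, 15]
after L2 α=3/5: [761/15, 1999/15, 138/5]
rounded: [51, 133, 28]

at x=1,y=1 over L1,L2:
+L1 (α=1) → [114, 213, 9]
+L2 (α=3/7) → [108, 177, 345/7]
→ [108, 177, 49]

(1,1) stack=L1,L3; from [0,0,0]:
after L1 α=1: [114, 213, 9]
after L3 α=2/3: [178, 187, 235/3]
= [178, 187, 78]

query (0,1) [L1,L3] — begin 0,0,0
+L1 (α=2/3) → [196/3, 254/3, 92]
+L3 (α=1/2) → [355/6, 689/6, 165/2]
rounded: [59, 115, 82]


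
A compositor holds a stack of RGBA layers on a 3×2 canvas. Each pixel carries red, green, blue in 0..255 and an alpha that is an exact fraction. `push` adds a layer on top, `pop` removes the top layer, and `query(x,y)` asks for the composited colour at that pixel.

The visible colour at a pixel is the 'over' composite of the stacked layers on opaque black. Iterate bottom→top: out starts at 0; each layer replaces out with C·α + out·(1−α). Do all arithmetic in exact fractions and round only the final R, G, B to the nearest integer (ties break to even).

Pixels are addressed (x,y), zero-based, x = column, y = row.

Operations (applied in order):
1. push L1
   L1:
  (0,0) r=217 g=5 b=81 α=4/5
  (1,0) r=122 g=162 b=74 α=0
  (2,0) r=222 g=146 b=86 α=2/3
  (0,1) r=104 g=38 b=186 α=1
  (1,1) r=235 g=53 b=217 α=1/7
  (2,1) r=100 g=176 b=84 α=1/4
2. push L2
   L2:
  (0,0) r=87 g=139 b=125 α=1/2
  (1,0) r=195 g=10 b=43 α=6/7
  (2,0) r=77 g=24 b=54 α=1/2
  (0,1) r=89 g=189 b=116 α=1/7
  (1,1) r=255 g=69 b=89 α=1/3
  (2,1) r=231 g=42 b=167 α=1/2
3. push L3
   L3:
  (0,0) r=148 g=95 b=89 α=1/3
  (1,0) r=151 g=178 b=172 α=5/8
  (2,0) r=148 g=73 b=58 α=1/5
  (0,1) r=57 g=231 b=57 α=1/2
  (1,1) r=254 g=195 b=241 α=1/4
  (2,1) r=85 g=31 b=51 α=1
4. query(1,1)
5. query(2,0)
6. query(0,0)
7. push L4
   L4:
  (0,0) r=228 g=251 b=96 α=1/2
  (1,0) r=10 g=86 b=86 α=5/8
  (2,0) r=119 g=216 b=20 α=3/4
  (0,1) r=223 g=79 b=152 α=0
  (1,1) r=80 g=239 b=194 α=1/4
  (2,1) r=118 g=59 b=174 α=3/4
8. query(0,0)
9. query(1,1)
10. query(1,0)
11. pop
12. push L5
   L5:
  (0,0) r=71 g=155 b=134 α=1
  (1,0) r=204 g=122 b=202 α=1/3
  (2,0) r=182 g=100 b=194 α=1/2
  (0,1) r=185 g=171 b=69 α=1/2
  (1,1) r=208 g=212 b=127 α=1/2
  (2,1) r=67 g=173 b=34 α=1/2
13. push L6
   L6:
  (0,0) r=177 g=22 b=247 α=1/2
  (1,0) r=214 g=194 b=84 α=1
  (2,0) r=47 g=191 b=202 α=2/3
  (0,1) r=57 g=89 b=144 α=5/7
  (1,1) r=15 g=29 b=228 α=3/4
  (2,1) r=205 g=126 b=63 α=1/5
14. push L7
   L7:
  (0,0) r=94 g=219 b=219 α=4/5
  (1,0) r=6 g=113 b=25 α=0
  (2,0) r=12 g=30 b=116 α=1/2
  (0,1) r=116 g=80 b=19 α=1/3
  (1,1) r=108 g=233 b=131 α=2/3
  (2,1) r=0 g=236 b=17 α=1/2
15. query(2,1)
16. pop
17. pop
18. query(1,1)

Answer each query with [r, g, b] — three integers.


query (1,1) [L1,L2,L3] — begin 0,0,0
+L1 (α=1/7) → [235/7, 53/7, 31]
+L2 (α=1/3) → [2255/21, 589/21, 151/3]
+L3 (α=1/4) → [4033/28, 977/14, 98]
= [144, 70, 98]

query (2,0) [L1,L2,L3] — begin 0,0,0
L1 α=2/3: [148, 292/3, 172/3]
L2 α=1/2: [225/2, 182/3, 167/3]
L3 α=1/5: [598/5, 947/15, 842/15]
rounded: [120, 63, 56]

(0,0) stack=L1,L2,L3; from [0,0,0]:
L1 α=4/5: [868/5, 4, 324/5]
L2 α=1/2: [1303/10, 143/2, 949/10]
L3 α=1/3: [681/5, 238/3, 1394/15]
rounded: [136, 79, 93]

(0,0) stack=L1,L2,L3,L4; from [0,0,0]:
+L1 (α=4/5) → [868/5, 4, 324/5]
+L2 (α=1/2) → [1303/10, 143/2, 949/10]
+L3 (α=1/3) → [681/5, 238/3, 1394/15]
+L4 (α=1/2) → [1821/10, 991/6, 1417/15]
→ [182, 165, 94]

at x=1,y=1 over L1,L2,L3,L4:
L1 α=1/7: [235/7, 53/7, 31]
L2 α=1/3: [2255/21, 589/21, 151/3]
L3 α=1/4: [4033/28, 977/14, 98]
L4 α=1/4: [14339/112, 6277/56, 122]
rounded: [128, 112, 122]

query (1,0) [L1,L2,L3,L4] — begin 0,0,0
L1 α=0: [0, 0, 0]
L2 α=6/7: [1170/7, 60/7, 258/7]
L3 α=5/8: [8795/56, 3205/28, 3397/28]
L4 α=5/8: [29185/448, 21655/224, 22231/224]
→ [65, 97, 99]

at x=2,y=1 over L1,L2,L3,L5,L6,L7:
L1 α=1/4: [25, 44, 21]
L2 α=1/2: [128, 43, 94]
L3 α=1: [85, 31, 51]
L5 α=1/2: [76, 102, 85/2]
L6 α=1/5: [509/5, 534/5, 233/5]
L7 α=1/2: [509/10, 857/5, 159/5]
→ [51, 171, 32]

(1,1) stack=L1,L2,L3,L5; from [0,0,0]:
after L1 α=1/7: [235/7, 53/7, 31]
after L2 α=1/3: [2255/21, 589/21, 151/3]
after L3 α=1/4: [4033/28, 977/14, 98]
after L5 α=1/2: [9857/56, 3945/28, 225/2]
= [176, 141, 112]


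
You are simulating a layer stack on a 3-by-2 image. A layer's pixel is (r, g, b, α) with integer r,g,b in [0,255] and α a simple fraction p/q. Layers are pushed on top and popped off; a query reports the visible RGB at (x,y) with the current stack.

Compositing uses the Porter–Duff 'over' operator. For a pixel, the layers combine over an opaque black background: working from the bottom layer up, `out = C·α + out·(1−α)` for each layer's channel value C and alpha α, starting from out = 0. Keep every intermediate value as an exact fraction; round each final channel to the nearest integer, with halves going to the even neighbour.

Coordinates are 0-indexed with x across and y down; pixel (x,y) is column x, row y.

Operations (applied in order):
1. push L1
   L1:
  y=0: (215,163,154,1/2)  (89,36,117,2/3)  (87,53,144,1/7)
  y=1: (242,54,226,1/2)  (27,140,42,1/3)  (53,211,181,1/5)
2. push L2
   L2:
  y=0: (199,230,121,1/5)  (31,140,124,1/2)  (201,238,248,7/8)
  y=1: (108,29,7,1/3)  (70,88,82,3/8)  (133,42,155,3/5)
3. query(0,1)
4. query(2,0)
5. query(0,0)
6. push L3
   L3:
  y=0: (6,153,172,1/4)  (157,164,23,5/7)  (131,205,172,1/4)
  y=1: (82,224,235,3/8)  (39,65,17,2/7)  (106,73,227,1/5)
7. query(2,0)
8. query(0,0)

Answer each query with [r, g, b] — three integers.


(0,1) stack=L1,L2; from [0,0,0]:
after L1 α=1/2: [121, 27, 113]
after L2 α=1/3: [350/3, 83/3, 233/3]
rounded: [117, 28, 78]

at x=2,y=0 over L1,L2:
after L1 α=1/7: [87/7, 53/7, 144/7]
after L2 α=7/8: [1242/7, 11715/56, 1537/7]
= [177, 209, 220]

(0,0) stack=L1,L2; from [0,0,0]:
after L1 α=1/2: [215/2, 163/2, 77]
after L2 α=1/5: [629/5, 556/5, 429/5]
→ [126, 111, 86]

at x=2,y=0 over L1,L2,L3:
L1 α=1/7: [87/7, 53/7, 144/7]
L2 α=7/8: [1242/7, 11715/56, 1537/7]
L3 α=1/4: [4643/28, 46625/224, 5815/28]
rounded: [166, 208, 208]

(0,0) stack=L1,L2,L3; from [0,0,0]:
after L1 α=1/2: [215/2, 163/2, 77]
after L2 α=1/5: [629/5, 556/5, 429/5]
after L3 α=1/4: [1917/20, 2433/20, 2147/20]
→ [96, 122, 107]


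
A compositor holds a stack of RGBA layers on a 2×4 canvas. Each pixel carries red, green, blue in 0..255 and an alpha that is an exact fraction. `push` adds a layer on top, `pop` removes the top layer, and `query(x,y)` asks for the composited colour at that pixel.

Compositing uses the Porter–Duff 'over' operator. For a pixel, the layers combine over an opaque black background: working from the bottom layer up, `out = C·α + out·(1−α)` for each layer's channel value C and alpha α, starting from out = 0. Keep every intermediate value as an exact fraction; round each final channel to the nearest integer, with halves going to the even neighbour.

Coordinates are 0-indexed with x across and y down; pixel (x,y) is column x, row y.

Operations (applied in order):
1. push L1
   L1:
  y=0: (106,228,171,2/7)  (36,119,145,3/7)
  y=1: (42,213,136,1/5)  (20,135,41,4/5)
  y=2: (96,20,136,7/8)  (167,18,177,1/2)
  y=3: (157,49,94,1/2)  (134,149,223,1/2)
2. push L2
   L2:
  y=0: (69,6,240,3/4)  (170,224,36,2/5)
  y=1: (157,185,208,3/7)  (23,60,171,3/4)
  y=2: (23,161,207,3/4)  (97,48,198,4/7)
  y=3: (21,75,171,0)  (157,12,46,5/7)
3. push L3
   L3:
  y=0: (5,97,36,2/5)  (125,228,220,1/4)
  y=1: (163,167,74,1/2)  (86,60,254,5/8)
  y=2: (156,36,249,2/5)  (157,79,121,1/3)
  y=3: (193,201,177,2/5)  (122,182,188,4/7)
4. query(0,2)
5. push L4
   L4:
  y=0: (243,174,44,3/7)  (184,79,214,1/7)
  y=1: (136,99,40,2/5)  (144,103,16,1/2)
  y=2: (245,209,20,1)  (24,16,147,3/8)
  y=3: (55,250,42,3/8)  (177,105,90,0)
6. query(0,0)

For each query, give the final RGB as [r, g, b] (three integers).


at x=0,y=2 over L1,L2,L3:
+L1 (α=7/8) → [84, 35/2, 119]
+L2 (α=3/4) → [153/4, 1001/8, 185]
+L3 (α=2/5) → [1707/20, 3579/40, 1053/5]
= [85, 89, 211]

at x=0,y=0 over L1,L2,L3,L4:
+L1 (α=2/7) → [212/7, 456/7, 342/7]
+L2 (α=3/4) → [1661/28, 291/14, 2691/14]
+L3 (α=2/5) → [5263/140, 3589/70, 9081/70]
+L4 (α=3/7) → [30778/245, 25448/245, 22782/245]
→ [126, 104, 93]


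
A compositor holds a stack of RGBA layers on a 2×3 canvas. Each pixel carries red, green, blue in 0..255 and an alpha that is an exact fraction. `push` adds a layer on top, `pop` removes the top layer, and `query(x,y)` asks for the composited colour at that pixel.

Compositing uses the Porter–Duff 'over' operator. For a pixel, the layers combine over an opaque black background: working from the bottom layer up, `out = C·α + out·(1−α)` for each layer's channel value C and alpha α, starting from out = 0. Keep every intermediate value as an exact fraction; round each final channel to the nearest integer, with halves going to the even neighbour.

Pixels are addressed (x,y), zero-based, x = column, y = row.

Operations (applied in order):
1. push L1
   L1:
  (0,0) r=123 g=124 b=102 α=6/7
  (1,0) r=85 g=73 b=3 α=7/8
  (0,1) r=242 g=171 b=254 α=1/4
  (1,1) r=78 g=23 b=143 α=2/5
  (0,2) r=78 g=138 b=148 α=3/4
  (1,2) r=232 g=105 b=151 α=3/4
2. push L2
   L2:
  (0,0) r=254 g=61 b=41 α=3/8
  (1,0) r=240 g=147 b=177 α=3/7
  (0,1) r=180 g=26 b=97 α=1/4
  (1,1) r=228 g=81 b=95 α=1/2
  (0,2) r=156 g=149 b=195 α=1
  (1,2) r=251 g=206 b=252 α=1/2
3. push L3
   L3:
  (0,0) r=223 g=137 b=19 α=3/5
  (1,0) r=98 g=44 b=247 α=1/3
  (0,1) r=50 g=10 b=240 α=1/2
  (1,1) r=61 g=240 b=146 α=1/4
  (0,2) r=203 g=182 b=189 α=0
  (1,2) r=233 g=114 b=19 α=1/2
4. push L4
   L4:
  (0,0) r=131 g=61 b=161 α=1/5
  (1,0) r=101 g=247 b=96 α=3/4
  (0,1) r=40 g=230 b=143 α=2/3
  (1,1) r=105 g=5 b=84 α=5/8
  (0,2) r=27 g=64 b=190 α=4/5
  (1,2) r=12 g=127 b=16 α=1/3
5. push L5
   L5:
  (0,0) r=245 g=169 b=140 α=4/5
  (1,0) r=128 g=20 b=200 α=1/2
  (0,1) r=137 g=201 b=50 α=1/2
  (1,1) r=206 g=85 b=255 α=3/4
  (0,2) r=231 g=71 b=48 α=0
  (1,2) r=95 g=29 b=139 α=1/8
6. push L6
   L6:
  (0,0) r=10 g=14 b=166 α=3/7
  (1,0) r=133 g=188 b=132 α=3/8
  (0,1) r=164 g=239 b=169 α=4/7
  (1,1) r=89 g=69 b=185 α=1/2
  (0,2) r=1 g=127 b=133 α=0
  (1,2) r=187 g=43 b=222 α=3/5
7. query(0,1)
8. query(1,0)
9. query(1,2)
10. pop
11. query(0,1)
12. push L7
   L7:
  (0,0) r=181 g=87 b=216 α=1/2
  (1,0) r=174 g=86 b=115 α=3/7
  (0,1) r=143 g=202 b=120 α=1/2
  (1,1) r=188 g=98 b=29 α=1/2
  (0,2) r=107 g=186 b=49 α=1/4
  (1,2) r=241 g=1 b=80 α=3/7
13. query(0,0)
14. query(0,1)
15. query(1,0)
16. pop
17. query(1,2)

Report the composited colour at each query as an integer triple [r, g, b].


at x=0,y=1 over L1,L2,L3,L4,L5,L6:
after L1 α=1/4: [121/2, 171/4, 127/2]
after L2 α=1/4: [723/8, 617/16, 575/8]
after L3 α=1/2: [1123/16, 777/32, 2495/16]
after L4 α=2/3: [801/16, 15497/96, 2357/16]
after L5 α=1/2: [2993/32, 34793/192, 3157/32]
after L6 α=4/7: [29971/224, 13711/64, 31103/224]
= [134, 214, 139]

at x=1,y=0 over L1,L2,L3,L4,L5,L6:
+L1 (α=7/8) → [595/8, 511/8, 21/8]
+L2 (α=3/7) → [2035/14, 199/2, 1083/14]
+L3 (α=1/3) → [907/7, 81, 2812/21]
+L4 (α=3/4) → [757/7, 411/2, 2215/21]
+L5 (α=1/2) → [1653/14, 451/4, 6415/42]
+L6 (α=3/8) → [13851/112, 4511/32, 48707/336]
→ [124, 141, 145]

at x=1,y=2 over L1,L2,L3,L4,L5,L6:
+L1 (α=3/4) → [174, 315/4, 453/4]
+L2 (α=1/2) → [425/2, 1139/8, 1461/8]
+L3 (α=1/2) → [891/4, 2051/16, 1613/16]
+L4 (α=1/3) → [305/2, 3067/24, 1741/24]
+L5 (α=1/8) → [2325/16, 22165/192, 15523/192]
+L6 (α=3/5) → [6813/40, 34549/480, 79459/480]
→ [170, 72, 166]

at x=0,y=1 over L1,L2,L3,L4,L5:
L1 α=1/4: [121/2, 171/4, 127/2]
L2 α=1/4: [723/8, 617/16, 575/8]
L3 α=1/2: [1123/16, 777/32, 2495/16]
L4 α=2/3: [801/16, 15497/96, 2357/16]
L5 α=1/2: [2993/32, 34793/192, 3157/32]
= [94, 181, 99]

query (0,0) [L1,L2,L3,L4,L5,L7] — begin 0,0,0
after L1 α=6/7: [738/7, 744/7, 612/7]
after L2 α=3/8: [1128/7, 5001/56, 3921/56]
after L3 α=3/5: [6939/35, 16509/140, 5517/140]
after L4 α=1/5: [32341/175, 18644/175, 11152/175]
after L5 α=4/5: [203841/875, 136944/875, 109152/875]
after L7 α=1/2: [181108/875, 213069/1750, 149076/875]
→ [207, 122, 170]

(0,1) stack=L1,L2,L3,L4,L5,L7; from [0,0,0]:
+L1 (α=1/4) → [121/2, 171/4, 127/2]
+L2 (α=1/4) → [723/8, 617/16, 575/8]
+L3 (α=1/2) → [1123/16, 777/32, 2495/16]
+L4 (α=2/3) → [801/16, 15497/96, 2357/16]
+L5 (α=1/2) → [2993/32, 34793/192, 3157/32]
+L7 (α=1/2) → [7569/64, 73577/384, 6997/64]
→ [118, 192, 109]

(1,0) stack=L1,L2,L3,L4,L5,L7; from [0,0,0]:
after L1 α=7/8: [595/8, 511/8, 21/8]
after L2 α=3/7: [2035/14, 199/2, 1083/14]
after L3 α=1/3: [907/7, 81, 2812/21]
after L4 α=3/4: [757/7, 411/2, 2215/21]
after L5 α=1/2: [1653/14, 451/4, 6415/42]
after L7 α=3/7: [6960/49, 709/7, 20075/147]
→ [142, 101, 137]

query (1,2) [L1,L2,L3,L4,L5] — begin 0,0,0
after L1 α=3/4: [174, 315/4, 453/4]
after L2 α=1/2: [425/2, 1139/8, 1461/8]
after L3 α=1/2: [891/4, 2051/16, 1613/16]
after L4 α=1/3: [305/2, 3067/24, 1741/24]
after L5 α=1/8: [2325/16, 22165/192, 15523/192]
→ [145, 115, 81]


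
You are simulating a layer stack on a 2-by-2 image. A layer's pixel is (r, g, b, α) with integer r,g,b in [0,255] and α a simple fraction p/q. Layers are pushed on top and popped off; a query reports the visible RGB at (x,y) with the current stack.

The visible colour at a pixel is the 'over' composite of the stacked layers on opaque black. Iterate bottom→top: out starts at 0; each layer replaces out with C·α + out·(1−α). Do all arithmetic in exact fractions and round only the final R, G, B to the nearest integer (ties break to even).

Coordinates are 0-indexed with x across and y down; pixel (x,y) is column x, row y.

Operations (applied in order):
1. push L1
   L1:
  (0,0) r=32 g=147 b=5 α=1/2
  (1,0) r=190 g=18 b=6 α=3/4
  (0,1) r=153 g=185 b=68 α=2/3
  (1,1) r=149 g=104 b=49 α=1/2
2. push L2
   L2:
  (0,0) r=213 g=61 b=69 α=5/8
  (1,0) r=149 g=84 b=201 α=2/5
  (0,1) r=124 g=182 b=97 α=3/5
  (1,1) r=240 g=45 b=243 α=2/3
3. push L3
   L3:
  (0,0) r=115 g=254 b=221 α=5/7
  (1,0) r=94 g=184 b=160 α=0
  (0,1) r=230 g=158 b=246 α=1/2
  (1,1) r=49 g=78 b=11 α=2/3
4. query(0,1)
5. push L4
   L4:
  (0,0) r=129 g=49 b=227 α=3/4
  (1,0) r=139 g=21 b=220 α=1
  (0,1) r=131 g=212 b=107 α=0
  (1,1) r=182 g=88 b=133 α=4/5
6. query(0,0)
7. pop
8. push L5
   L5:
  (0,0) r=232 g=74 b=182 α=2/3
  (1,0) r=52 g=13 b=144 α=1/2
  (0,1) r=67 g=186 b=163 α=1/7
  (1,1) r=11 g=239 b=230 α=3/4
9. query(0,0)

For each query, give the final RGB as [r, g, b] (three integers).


query (0,1) [L1,L2,L3] — begin 0,0,0
+L1 (α=2/3) → [102, 370/3, 136/3]
+L2 (α=3/5) → [576/5, 2378/15, 229/3]
+L3 (α=1/2) → [863/5, 2374/15, 967/6]
rounded: [173, 158, 161]

query (0,0) [L1,L2,L3,L4] — begin 0,0,0
+L1 (α=1/2) → [16, 147/2, 5/2]
+L2 (α=5/8) → [1113/8, 1051/16, 705/16]
+L3 (α=5/7) → [3413/28, 11211/56, 9545/56]
+L4 (α=3/4) → [14249/112, 19443/224, 47681/224]
rounded: [127, 87, 213]

query (0,0) [L1,L2,L3,L5] — begin 0,0,0
after L1 α=1/2: [16, 147/2, 5/2]
after L2 α=5/8: [1113/8, 1051/16, 705/16]
after L3 α=5/7: [3413/28, 11211/56, 9545/56]
after L5 α=2/3: [16405/84, 19499/168, 29929/168]
rounded: [195, 116, 178]
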